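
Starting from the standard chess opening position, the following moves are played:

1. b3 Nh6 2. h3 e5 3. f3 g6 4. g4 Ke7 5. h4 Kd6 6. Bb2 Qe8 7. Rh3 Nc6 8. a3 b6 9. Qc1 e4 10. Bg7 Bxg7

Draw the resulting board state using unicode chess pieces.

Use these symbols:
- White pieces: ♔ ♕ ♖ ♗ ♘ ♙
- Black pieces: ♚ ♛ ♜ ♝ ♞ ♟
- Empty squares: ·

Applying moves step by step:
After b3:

♜ ♞ ♝ ♛ ♚ ♝ ♞ ♜
♟ ♟ ♟ ♟ ♟ ♟ ♟ ♟
· · · · · · · ·
· · · · · · · ·
· · · · · · · ·
· ♙ · · · · · ·
♙ · ♙ ♙ ♙ ♙ ♙ ♙
♖ ♘ ♗ ♕ ♔ ♗ ♘ ♖


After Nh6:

♜ ♞ ♝ ♛ ♚ ♝ · ♜
♟ ♟ ♟ ♟ ♟ ♟ ♟ ♟
· · · · · · · ♞
· · · · · · · ·
· · · · · · · ·
· ♙ · · · · · ·
♙ · ♙ ♙ ♙ ♙ ♙ ♙
♖ ♘ ♗ ♕ ♔ ♗ ♘ ♖


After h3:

♜ ♞ ♝ ♛ ♚ ♝ · ♜
♟ ♟ ♟ ♟ ♟ ♟ ♟ ♟
· · · · · · · ♞
· · · · · · · ·
· · · · · · · ·
· ♙ · · · · · ♙
♙ · ♙ ♙ ♙ ♙ ♙ ·
♖ ♘ ♗ ♕ ♔ ♗ ♘ ♖


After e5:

♜ ♞ ♝ ♛ ♚ ♝ · ♜
♟ ♟ ♟ ♟ · ♟ ♟ ♟
· · · · · · · ♞
· · · · ♟ · · ·
· · · · · · · ·
· ♙ · · · · · ♙
♙ · ♙ ♙ ♙ ♙ ♙ ·
♖ ♘ ♗ ♕ ♔ ♗ ♘ ♖


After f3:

♜ ♞ ♝ ♛ ♚ ♝ · ♜
♟ ♟ ♟ ♟ · ♟ ♟ ♟
· · · · · · · ♞
· · · · ♟ · · ·
· · · · · · · ·
· ♙ · · · ♙ · ♙
♙ · ♙ ♙ ♙ · ♙ ·
♖ ♘ ♗ ♕ ♔ ♗ ♘ ♖


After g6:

♜ ♞ ♝ ♛ ♚ ♝ · ♜
♟ ♟ ♟ ♟ · ♟ · ♟
· · · · · · ♟ ♞
· · · · ♟ · · ·
· · · · · · · ·
· ♙ · · · ♙ · ♙
♙ · ♙ ♙ ♙ · ♙ ·
♖ ♘ ♗ ♕ ♔ ♗ ♘ ♖


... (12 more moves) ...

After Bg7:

♜ · ♝ · ♛ ♝ · ♜
♟ · ♟ ♟ · ♟ ♗ ♟
· ♟ ♞ ♚ · · ♟ ♞
· · · · · · · ·
· · · · ♟ · ♙ ♙
♙ ♙ · · · ♙ · ♖
· · ♙ ♙ ♙ · · ·
♖ ♘ ♕ · ♔ ♗ ♘ ·


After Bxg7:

♜ · ♝ · ♛ · · ♜
♟ · ♟ ♟ · ♟ ♝ ♟
· ♟ ♞ ♚ · · ♟ ♞
· · · · · · · ·
· · · · ♟ · ♙ ♙
♙ ♙ · · · ♙ · ♖
· · ♙ ♙ ♙ · · ·
♖ ♘ ♕ · ♔ ♗ ♘ ·



  a b c d e f g h
  ─────────────────
8│♜ · ♝ · ♛ · · ♜│8
7│♟ · ♟ ♟ · ♟ ♝ ♟│7
6│· ♟ ♞ ♚ · · ♟ ♞│6
5│· · · · · · · ·│5
4│· · · · ♟ · ♙ ♙│4
3│♙ ♙ · · · ♙ · ♖│3
2│· · ♙ ♙ ♙ · · ·│2
1│♖ ♘ ♕ · ♔ ♗ ♘ ·│1
  ─────────────────
  a b c d e f g h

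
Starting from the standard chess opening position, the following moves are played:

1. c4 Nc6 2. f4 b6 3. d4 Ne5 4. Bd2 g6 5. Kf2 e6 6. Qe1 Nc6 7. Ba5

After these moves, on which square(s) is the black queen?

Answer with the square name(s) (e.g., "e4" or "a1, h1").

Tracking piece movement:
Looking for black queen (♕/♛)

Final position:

  a b c d e f g h
  ─────────────────
8│♜ · ♝ ♛ ♚ ♝ ♞ ♜│8
7│♟ · ♟ ♟ · ♟ · ♟│7
6│· ♟ ♞ · ♟ · ♟ ·│6
5│♗ · · · · · · ·│5
4│· · ♙ ♙ · ♙ · ·│4
3│· · · · · · · ·│3
2│♙ ♙ · · ♙ ♔ ♙ ♙│2
1│♖ ♘ · · ♕ ♗ ♘ ♖│1
  ─────────────────
  a b c d e f g h


d8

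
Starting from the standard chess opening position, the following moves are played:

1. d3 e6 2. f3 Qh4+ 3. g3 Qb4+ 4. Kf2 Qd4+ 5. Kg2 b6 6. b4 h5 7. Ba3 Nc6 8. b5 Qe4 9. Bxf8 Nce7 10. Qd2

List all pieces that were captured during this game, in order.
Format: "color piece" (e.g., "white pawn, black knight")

Tracking captures:
  Bxf8: captured black bishop

black bishop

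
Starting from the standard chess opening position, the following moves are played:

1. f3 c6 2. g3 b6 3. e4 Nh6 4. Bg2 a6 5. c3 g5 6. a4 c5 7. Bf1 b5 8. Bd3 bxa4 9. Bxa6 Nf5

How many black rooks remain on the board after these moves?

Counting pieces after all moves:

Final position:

  a b c d e f g h
  ─────────────────
8│♜ ♞ ♝ ♛ ♚ ♝ · ♜│8
7│· · · ♟ ♟ ♟ · ♟│7
6│♗ · · · · · · ·│6
5│· · ♟ · · ♞ ♟ ·│5
4│♟ · · · ♙ · · ·│4
3│· · ♙ · · ♙ ♙ ·│3
2│· ♙ · ♙ · · · ♙│2
1│♖ ♘ ♗ ♕ ♔ · ♘ ♖│1
  ─────────────────
  a b c d e f g h


2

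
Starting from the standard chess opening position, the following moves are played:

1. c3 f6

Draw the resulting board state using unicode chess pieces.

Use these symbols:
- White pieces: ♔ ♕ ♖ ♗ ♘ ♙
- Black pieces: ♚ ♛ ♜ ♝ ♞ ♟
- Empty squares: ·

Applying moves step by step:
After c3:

♜ ♞ ♝ ♛ ♚ ♝ ♞ ♜
♟ ♟ ♟ ♟ ♟ ♟ ♟ ♟
· · · · · · · ·
· · · · · · · ·
· · · · · · · ·
· · ♙ · · · · ·
♙ ♙ · ♙ ♙ ♙ ♙ ♙
♖ ♘ ♗ ♕ ♔ ♗ ♘ ♖


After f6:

♜ ♞ ♝ ♛ ♚ ♝ ♞ ♜
♟ ♟ ♟ ♟ ♟ · ♟ ♟
· · · · · ♟ · ·
· · · · · · · ·
· · · · · · · ·
· · ♙ · · · · ·
♙ ♙ · ♙ ♙ ♙ ♙ ♙
♖ ♘ ♗ ♕ ♔ ♗ ♘ ♖



  a b c d e f g h
  ─────────────────
8│♜ ♞ ♝ ♛ ♚ ♝ ♞ ♜│8
7│♟ ♟ ♟ ♟ ♟ · ♟ ♟│7
6│· · · · · ♟ · ·│6
5│· · · · · · · ·│5
4│· · · · · · · ·│4
3│· · ♙ · · · · ·│3
2│♙ ♙ · ♙ ♙ ♙ ♙ ♙│2
1│♖ ♘ ♗ ♕ ♔ ♗ ♘ ♖│1
  ─────────────────
  a b c d e f g h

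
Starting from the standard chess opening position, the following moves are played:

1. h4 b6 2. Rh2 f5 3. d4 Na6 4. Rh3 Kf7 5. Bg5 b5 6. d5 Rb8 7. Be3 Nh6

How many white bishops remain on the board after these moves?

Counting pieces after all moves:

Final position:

  a b c d e f g h
  ─────────────────
8│· ♜ ♝ ♛ · ♝ · ♜│8
7│♟ · ♟ ♟ ♟ ♚ ♟ ♟│7
6│♞ · · · · · · ♞│6
5│· ♟ · ♙ · ♟ · ·│5
4│· · · · · · · ♙│4
3│· · · · ♗ · · ♖│3
2│♙ ♙ ♙ · ♙ ♙ ♙ ·│2
1│♖ ♘ · ♕ ♔ ♗ ♘ ·│1
  ─────────────────
  a b c d e f g h


2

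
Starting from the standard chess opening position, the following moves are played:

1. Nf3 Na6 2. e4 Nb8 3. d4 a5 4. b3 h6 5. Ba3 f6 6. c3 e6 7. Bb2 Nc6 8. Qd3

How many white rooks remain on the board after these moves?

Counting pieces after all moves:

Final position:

  a b c d e f g h
  ─────────────────
8│♜ · ♝ ♛ ♚ ♝ ♞ ♜│8
7│· ♟ ♟ ♟ · · ♟ ·│7
6│· · ♞ · ♟ ♟ · ♟│6
5│♟ · · · · · · ·│5
4│· · · ♙ ♙ · · ·│4
3│· ♙ ♙ ♕ · ♘ · ·│3
2│♙ ♗ · · · ♙ ♙ ♙│2
1│♖ ♘ · · ♔ ♗ · ♖│1
  ─────────────────
  a b c d e f g h


2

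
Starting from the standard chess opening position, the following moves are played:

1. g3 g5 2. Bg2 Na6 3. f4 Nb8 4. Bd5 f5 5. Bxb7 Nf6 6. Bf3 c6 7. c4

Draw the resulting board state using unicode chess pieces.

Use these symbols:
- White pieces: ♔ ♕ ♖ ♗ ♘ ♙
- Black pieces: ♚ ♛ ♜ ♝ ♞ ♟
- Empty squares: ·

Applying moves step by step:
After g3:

♜ ♞ ♝ ♛ ♚ ♝ ♞ ♜
♟ ♟ ♟ ♟ ♟ ♟ ♟ ♟
· · · · · · · ·
· · · · · · · ·
· · · · · · · ·
· · · · · · ♙ ·
♙ ♙ ♙ ♙ ♙ ♙ · ♙
♖ ♘ ♗ ♕ ♔ ♗ ♘ ♖


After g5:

♜ ♞ ♝ ♛ ♚ ♝ ♞ ♜
♟ ♟ ♟ ♟ ♟ ♟ · ♟
· · · · · · · ·
· · · · · · ♟ ·
· · · · · · · ·
· · · · · · ♙ ·
♙ ♙ ♙ ♙ ♙ ♙ · ♙
♖ ♘ ♗ ♕ ♔ ♗ ♘ ♖


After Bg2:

♜ ♞ ♝ ♛ ♚ ♝ ♞ ♜
♟ ♟ ♟ ♟ ♟ ♟ · ♟
· · · · · · · ·
· · · · · · ♟ ·
· · · · · · · ·
· · · · · · ♙ ·
♙ ♙ ♙ ♙ ♙ ♙ ♗ ♙
♖ ♘ ♗ ♕ ♔ · ♘ ♖


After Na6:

♜ · ♝ ♛ ♚ ♝ ♞ ♜
♟ ♟ ♟ ♟ ♟ ♟ · ♟
♞ · · · · · · ·
· · · · · · ♟ ·
· · · · · · · ·
· · · · · · ♙ ·
♙ ♙ ♙ ♙ ♙ ♙ ♗ ♙
♖ ♘ ♗ ♕ ♔ · ♘ ♖


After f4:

♜ · ♝ ♛ ♚ ♝ ♞ ♜
♟ ♟ ♟ ♟ ♟ ♟ · ♟
♞ · · · · · · ·
· · · · · · ♟ ·
· · · · · ♙ · ·
· · · · · · ♙ ·
♙ ♙ ♙ ♙ ♙ · ♗ ♙
♖ ♘ ♗ ♕ ♔ · ♘ ♖


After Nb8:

♜ ♞ ♝ ♛ ♚ ♝ ♞ ♜
♟ ♟ ♟ ♟ ♟ ♟ · ♟
· · · · · · · ·
· · · · · · ♟ ·
· · · · · ♙ · ·
· · · · · · ♙ ·
♙ ♙ ♙ ♙ ♙ · ♗ ♙
♖ ♘ ♗ ♕ ♔ · ♘ ♖


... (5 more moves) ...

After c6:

♜ ♞ ♝ ♛ ♚ ♝ · ♜
♟ · · ♟ ♟ · · ♟
· · ♟ · · ♞ · ·
· · · · · ♟ ♟ ·
· · · · · ♙ · ·
· · · · · ♗ ♙ ·
♙ ♙ ♙ ♙ ♙ · · ♙
♖ ♘ ♗ ♕ ♔ · ♘ ♖


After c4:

♜ ♞ ♝ ♛ ♚ ♝ · ♜
♟ · · ♟ ♟ · · ♟
· · ♟ · · ♞ · ·
· · · · · ♟ ♟ ·
· · ♙ · · ♙ · ·
· · · · · ♗ ♙ ·
♙ ♙ · ♙ ♙ · · ♙
♖ ♘ ♗ ♕ ♔ · ♘ ♖



  a b c d e f g h
  ─────────────────
8│♜ ♞ ♝ ♛ ♚ ♝ · ♜│8
7│♟ · · ♟ ♟ · · ♟│7
6│· · ♟ · · ♞ · ·│6
5│· · · · · ♟ ♟ ·│5
4│· · ♙ · · ♙ · ·│4
3│· · · · · ♗ ♙ ·│3
2│♙ ♙ · ♙ ♙ · · ♙│2
1│♖ ♘ ♗ ♕ ♔ · ♘ ♖│1
  ─────────────────
  a b c d e f g h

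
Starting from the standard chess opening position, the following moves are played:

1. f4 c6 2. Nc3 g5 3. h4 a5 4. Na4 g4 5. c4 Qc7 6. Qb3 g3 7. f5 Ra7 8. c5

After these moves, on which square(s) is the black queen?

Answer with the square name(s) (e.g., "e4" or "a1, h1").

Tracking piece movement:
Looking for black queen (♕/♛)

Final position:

  a b c d e f g h
  ─────────────────
8│· ♞ ♝ · ♚ ♝ ♞ ♜│8
7│♜ ♟ ♛ ♟ ♟ ♟ · ♟│7
6│· · ♟ · · · · ·│6
5│♟ · ♙ · · ♙ · ·│5
4│♘ · · · · · · ♙│4
3│· ♕ · · · · ♟ ·│3
2│♙ ♙ · ♙ ♙ · ♙ ·│2
1│♖ · ♗ · ♔ ♗ ♘ ♖│1
  ─────────────────
  a b c d e f g h


c7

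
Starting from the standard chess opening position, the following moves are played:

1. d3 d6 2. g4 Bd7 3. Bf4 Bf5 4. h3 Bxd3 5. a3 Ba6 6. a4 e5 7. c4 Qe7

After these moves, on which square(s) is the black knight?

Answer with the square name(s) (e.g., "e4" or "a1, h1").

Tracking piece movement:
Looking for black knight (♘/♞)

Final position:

  a b c d e f g h
  ─────────────────
8│♜ ♞ · · ♚ ♝ ♞ ♜│8
7│♟ ♟ ♟ · ♛ ♟ ♟ ♟│7
6│♝ · · ♟ · · · ·│6
5│· · · · ♟ · · ·│5
4│♙ · ♙ · · ♗ ♙ ·│4
3│· · · · · · · ♙│3
2│· ♙ · · ♙ ♙ · ·│2
1│♖ ♘ · ♕ ♔ ♗ ♘ ♖│1
  ─────────────────
  a b c d e f g h


b8, g8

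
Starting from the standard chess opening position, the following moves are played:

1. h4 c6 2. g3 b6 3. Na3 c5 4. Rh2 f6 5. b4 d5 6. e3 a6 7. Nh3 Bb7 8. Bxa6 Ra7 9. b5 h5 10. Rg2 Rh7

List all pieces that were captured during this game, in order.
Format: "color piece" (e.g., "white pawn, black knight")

Tracking captures:
  Bxa6: captured black pawn

black pawn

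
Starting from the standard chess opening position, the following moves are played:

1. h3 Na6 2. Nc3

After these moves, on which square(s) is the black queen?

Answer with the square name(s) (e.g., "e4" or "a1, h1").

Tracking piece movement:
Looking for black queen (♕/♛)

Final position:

  a b c d e f g h
  ─────────────────
8│♜ · ♝ ♛ ♚ ♝ ♞ ♜│8
7│♟ ♟ ♟ ♟ ♟ ♟ ♟ ♟│7
6│♞ · · · · · · ·│6
5│· · · · · · · ·│5
4│· · · · · · · ·│4
3│· · ♘ · · · · ♙│3
2│♙ ♙ ♙ ♙ ♙ ♙ ♙ ·│2
1│♖ · ♗ ♕ ♔ ♗ ♘ ♖│1
  ─────────────────
  a b c d e f g h


d8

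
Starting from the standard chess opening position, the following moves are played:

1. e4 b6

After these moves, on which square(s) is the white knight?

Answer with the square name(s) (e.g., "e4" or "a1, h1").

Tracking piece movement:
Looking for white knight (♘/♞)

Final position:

  a b c d e f g h
  ─────────────────
8│♜ ♞ ♝ ♛ ♚ ♝ ♞ ♜│8
7│♟ · ♟ ♟ ♟ ♟ ♟ ♟│7
6│· ♟ · · · · · ·│6
5│· · · · · · · ·│5
4│· · · · ♙ · · ·│4
3│· · · · · · · ·│3
2│♙ ♙ ♙ ♙ · ♙ ♙ ♙│2
1│♖ ♘ ♗ ♕ ♔ ♗ ♘ ♖│1
  ─────────────────
  a b c d e f g h


b1, g1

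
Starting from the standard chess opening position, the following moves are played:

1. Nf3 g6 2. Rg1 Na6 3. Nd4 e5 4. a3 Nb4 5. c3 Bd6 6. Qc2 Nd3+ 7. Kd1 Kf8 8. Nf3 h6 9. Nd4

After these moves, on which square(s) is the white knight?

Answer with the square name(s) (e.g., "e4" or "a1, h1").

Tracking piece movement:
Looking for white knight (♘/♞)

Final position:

  a b c d e f g h
  ─────────────────
8│♜ · ♝ ♛ · ♚ ♞ ♜│8
7│♟ ♟ ♟ ♟ · ♟ · ·│7
6│· · · ♝ · · ♟ ♟│6
5│· · · · ♟ · · ·│5
4│· · · ♘ · · · ·│4
3│♙ · ♙ ♞ · · · ·│3
2│· ♙ ♕ ♙ ♙ ♙ ♙ ♙│2
1│♖ ♘ ♗ ♔ · ♗ ♖ ·│1
  ─────────────────
  a b c d e f g h


b1, d4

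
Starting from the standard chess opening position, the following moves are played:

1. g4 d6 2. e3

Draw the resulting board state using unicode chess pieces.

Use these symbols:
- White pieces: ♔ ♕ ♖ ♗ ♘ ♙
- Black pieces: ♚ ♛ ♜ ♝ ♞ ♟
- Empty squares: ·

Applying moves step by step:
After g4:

♜ ♞ ♝ ♛ ♚ ♝ ♞ ♜
♟ ♟ ♟ ♟ ♟ ♟ ♟ ♟
· · · · · · · ·
· · · · · · · ·
· · · · · · ♙ ·
· · · · · · · ·
♙ ♙ ♙ ♙ ♙ ♙ · ♙
♖ ♘ ♗ ♕ ♔ ♗ ♘ ♖


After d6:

♜ ♞ ♝ ♛ ♚ ♝ ♞ ♜
♟ ♟ ♟ · ♟ ♟ ♟ ♟
· · · ♟ · · · ·
· · · · · · · ·
· · · · · · ♙ ·
· · · · · · · ·
♙ ♙ ♙ ♙ ♙ ♙ · ♙
♖ ♘ ♗ ♕ ♔ ♗ ♘ ♖


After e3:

♜ ♞ ♝ ♛ ♚ ♝ ♞ ♜
♟ ♟ ♟ · ♟ ♟ ♟ ♟
· · · ♟ · · · ·
· · · · · · · ·
· · · · · · ♙ ·
· · · · ♙ · · ·
♙ ♙ ♙ ♙ · ♙ · ♙
♖ ♘ ♗ ♕ ♔ ♗ ♘ ♖



  a b c d e f g h
  ─────────────────
8│♜ ♞ ♝ ♛ ♚ ♝ ♞ ♜│8
7│♟ ♟ ♟ · ♟ ♟ ♟ ♟│7
6│· · · ♟ · · · ·│6
5│· · · · · · · ·│5
4│· · · · · · ♙ ·│4
3│· · · · ♙ · · ·│3
2│♙ ♙ ♙ ♙ · ♙ · ♙│2
1│♖ ♘ ♗ ♕ ♔ ♗ ♘ ♖│1
  ─────────────────
  a b c d e f g h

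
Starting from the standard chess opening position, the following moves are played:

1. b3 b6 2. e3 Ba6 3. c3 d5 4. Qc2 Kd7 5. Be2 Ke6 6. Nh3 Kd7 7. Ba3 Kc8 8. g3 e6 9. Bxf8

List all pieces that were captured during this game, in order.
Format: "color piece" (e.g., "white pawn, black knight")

Tracking captures:
  Bxf8: captured black bishop

black bishop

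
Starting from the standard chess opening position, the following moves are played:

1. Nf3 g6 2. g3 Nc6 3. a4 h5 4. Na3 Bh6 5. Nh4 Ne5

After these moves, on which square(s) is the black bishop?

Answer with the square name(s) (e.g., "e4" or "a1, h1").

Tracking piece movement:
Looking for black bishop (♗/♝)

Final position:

  a b c d e f g h
  ─────────────────
8│♜ · ♝ ♛ ♚ · ♞ ♜│8
7│♟ ♟ ♟ ♟ ♟ ♟ · ·│7
6│· · · · · · ♟ ♝│6
5│· · · · ♞ · · ♟│5
4│♙ · · · · · · ♘│4
3│♘ · · · · · ♙ ·│3
2│· ♙ ♙ ♙ ♙ ♙ · ♙│2
1│♖ · ♗ ♕ ♔ ♗ · ♖│1
  ─────────────────
  a b c d e f g h


c8, h6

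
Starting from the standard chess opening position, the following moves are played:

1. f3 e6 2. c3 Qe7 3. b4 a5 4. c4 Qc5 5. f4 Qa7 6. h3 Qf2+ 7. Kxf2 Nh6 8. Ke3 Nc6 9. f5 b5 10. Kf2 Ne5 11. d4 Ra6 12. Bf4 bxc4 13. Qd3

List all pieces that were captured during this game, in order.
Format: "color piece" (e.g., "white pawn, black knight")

Tracking captures:
  Kxf2: captured black queen
  bxc4: captured white pawn

black queen, white pawn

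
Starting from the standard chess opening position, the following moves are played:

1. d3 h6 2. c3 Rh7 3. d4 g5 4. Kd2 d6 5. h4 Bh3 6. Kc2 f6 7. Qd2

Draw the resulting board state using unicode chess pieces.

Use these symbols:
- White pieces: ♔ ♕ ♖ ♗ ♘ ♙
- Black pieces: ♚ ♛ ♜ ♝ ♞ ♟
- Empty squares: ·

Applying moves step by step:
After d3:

♜ ♞ ♝ ♛ ♚ ♝ ♞ ♜
♟ ♟ ♟ ♟ ♟ ♟ ♟ ♟
· · · · · · · ·
· · · · · · · ·
· · · · · · · ·
· · · ♙ · · · ·
♙ ♙ ♙ · ♙ ♙ ♙ ♙
♖ ♘ ♗ ♕ ♔ ♗ ♘ ♖


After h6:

♜ ♞ ♝ ♛ ♚ ♝ ♞ ♜
♟ ♟ ♟ ♟ ♟ ♟ ♟ ·
· · · · · · · ♟
· · · · · · · ·
· · · · · · · ·
· · · ♙ · · · ·
♙ ♙ ♙ · ♙ ♙ ♙ ♙
♖ ♘ ♗ ♕ ♔ ♗ ♘ ♖


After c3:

♜ ♞ ♝ ♛ ♚ ♝ ♞ ♜
♟ ♟ ♟ ♟ ♟ ♟ ♟ ·
· · · · · · · ♟
· · · · · · · ·
· · · · · · · ·
· · ♙ ♙ · · · ·
♙ ♙ · · ♙ ♙ ♙ ♙
♖ ♘ ♗ ♕ ♔ ♗ ♘ ♖


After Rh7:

♜ ♞ ♝ ♛ ♚ ♝ ♞ ·
♟ ♟ ♟ ♟ ♟ ♟ ♟ ♜
· · · · · · · ♟
· · · · · · · ·
· · · · · · · ·
· · ♙ ♙ · · · ·
♙ ♙ · · ♙ ♙ ♙ ♙
♖ ♘ ♗ ♕ ♔ ♗ ♘ ♖


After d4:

♜ ♞ ♝ ♛ ♚ ♝ ♞ ·
♟ ♟ ♟ ♟ ♟ ♟ ♟ ♜
· · · · · · · ♟
· · · · · · · ·
· · · ♙ · · · ·
· · ♙ · · · · ·
♙ ♙ · · ♙ ♙ ♙ ♙
♖ ♘ ♗ ♕ ♔ ♗ ♘ ♖


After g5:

♜ ♞ ♝ ♛ ♚ ♝ ♞ ·
♟ ♟ ♟ ♟ ♟ ♟ · ♜
· · · · · · · ♟
· · · · · · ♟ ·
· · · ♙ · · · ·
· · ♙ · · · · ·
♙ ♙ · · ♙ ♙ ♙ ♙
♖ ♘ ♗ ♕ ♔ ♗ ♘ ♖


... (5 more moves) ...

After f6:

♜ ♞ · ♛ ♚ ♝ ♞ ·
♟ ♟ ♟ · ♟ · · ♜
· · · ♟ · ♟ · ♟
· · · · · · ♟ ·
· · · ♙ · · · ♙
· · ♙ · · · · ♝
♙ ♙ ♔ · ♙ ♙ ♙ ·
♖ ♘ ♗ ♕ · ♗ ♘ ♖


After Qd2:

♜ ♞ · ♛ ♚ ♝ ♞ ·
♟ ♟ ♟ · ♟ · · ♜
· · · ♟ · ♟ · ♟
· · · · · · ♟ ·
· · · ♙ · · · ♙
· · ♙ · · · · ♝
♙ ♙ ♔ ♕ ♙ ♙ ♙ ·
♖ ♘ ♗ · · ♗ ♘ ♖



  a b c d e f g h
  ─────────────────
8│♜ ♞ · ♛ ♚ ♝ ♞ ·│8
7│♟ ♟ ♟ · ♟ · · ♜│7
6│· · · ♟ · ♟ · ♟│6
5│· · · · · · ♟ ·│5
4│· · · ♙ · · · ♙│4
3│· · ♙ · · · · ♝│3
2│♙ ♙ ♔ ♕ ♙ ♙ ♙ ·│2
1│♖ ♘ ♗ · · ♗ ♘ ♖│1
  ─────────────────
  a b c d e f g h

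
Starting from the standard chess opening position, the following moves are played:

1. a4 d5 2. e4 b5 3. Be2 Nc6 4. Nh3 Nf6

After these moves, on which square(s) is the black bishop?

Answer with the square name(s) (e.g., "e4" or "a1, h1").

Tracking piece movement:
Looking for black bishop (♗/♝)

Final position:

  a b c d e f g h
  ─────────────────
8│♜ · ♝ ♛ ♚ ♝ · ♜│8
7│♟ · ♟ · ♟ ♟ ♟ ♟│7
6│· · ♞ · · ♞ · ·│6
5│· ♟ · ♟ · · · ·│5
4│♙ · · · ♙ · · ·│4
3│· · · · · · · ♘│3
2│· ♙ ♙ ♙ ♗ ♙ ♙ ♙│2
1│♖ ♘ ♗ ♕ ♔ · · ♖│1
  ─────────────────
  a b c d e f g h


c8, f8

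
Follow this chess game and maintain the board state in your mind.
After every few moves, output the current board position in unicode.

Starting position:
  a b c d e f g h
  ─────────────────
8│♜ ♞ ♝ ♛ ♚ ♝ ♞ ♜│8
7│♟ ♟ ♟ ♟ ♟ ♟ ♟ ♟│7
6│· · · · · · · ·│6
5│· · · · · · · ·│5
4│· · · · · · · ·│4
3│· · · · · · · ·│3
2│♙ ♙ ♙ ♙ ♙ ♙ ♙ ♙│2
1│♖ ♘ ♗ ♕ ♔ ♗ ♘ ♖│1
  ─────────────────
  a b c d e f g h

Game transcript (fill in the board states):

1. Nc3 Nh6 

  a b c d e f g h
  ─────────────────
8│♜ ♞ ♝ ♛ ♚ ♝ · ♜│8
7│♟ ♟ ♟ ♟ ♟ ♟ ♟ ♟│7
6│· · · · · · · ♞│6
5│· · · · · · · ·│5
4│· · · · · · · ·│4
3│· · ♘ · · · · ·│3
2│♙ ♙ ♙ ♙ ♙ ♙ ♙ ♙│2
1│♖ · ♗ ♕ ♔ ♗ ♘ ♖│1
  ─────────────────
  a b c d e f g h

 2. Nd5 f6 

  a b c d e f g h
  ─────────────────
8│♜ ♞ ♝ ♛ ♚ ♝ · ♜│8
7│♟ ♟ ♟ ♟ ♟ · ♟ ♟│7
6│· · · · · ♟ · ♞│6
5│· · · ♘ · · · ·│5
4│· · · · · · · ·│4
3│· · · · · · · ·│3
2│♙ ♙ ♙ ♙ ♙ ♙ ♙ ♙│2
1│♖ · ♗ ♕ ♔ ♗ ♘ ♖│1
  ─────────────────
  a b c d e f g h

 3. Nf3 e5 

  a b c d e f g h
  ─────────────────
8│♜ ♞ ♝ ♛ ♚ ♝ · ♜│8
7│♟ ♟ ♟ ♟ · · ♟ ♟│7
6│· · · · · ♟ · ♞│6
5│· · · ♘ ♟ · · ·│5
4│· · · · · · · ·│4
3│· · · · · ♘ · ·│3
2│♙ ♙ ♙ ♙ ♙ ♙ ♙ ♙│2
1│♖ · ♗ ♕ ♔ ♗ · ♖│1
  ─────────────────
  a b c d e f g h

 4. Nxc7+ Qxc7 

  a b c d e f g h
  ─────────────────
8│♜ ♞ ♝ · ♚ ♝ · ♜│8
7│♟ ♟ ♛ ♟ · · ♟ ♟│7
6│· · · · · ♟ · ♞│6
5│· · · · ♟ · · ·│5
4│· · · · · · · ·│4
3│· · · · · ♘ · ·│3
2│♙ ♙ ♙ ♙ ♙ ♙ ♙ ♙│2
1│♖ · ♗ ♕ ♔ ♗ · ♖│1
  ─────────────────
  a b c d e f g h

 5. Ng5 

  a b c d e f g h
  ─────────────────
8│♜ ♞ ♝ · ♚ ♝ · ♜│8
7│♟ ♟ ♛ ♟ · · ♟ ♟│7
6│· · · · · ♟ · ♞│6
5│· · · · ♟ · ♘ ·│5
4│· · · · · · · ·│4
3│· · · · · · · ·│3
2│♙ ♙ ♙ ♙ ♙ ♙ ♙ ♙│2
1│♖ · ♗ ♕ ♔ ♗ · ♖│1
  ─────────────────
  a b c d e f g h


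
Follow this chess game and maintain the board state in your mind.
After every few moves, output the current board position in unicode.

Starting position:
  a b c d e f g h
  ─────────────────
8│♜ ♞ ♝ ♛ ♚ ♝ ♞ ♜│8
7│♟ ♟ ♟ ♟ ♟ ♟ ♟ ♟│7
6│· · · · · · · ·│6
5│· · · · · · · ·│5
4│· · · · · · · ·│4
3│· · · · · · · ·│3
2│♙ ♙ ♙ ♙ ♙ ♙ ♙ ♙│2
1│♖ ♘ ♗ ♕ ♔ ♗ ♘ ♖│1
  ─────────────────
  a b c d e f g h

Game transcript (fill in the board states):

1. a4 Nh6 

  a b c d e f g h
  ─────────────────
8│♜ ♞ ♝ ♛ ♚ ♝ · ♜│8
7│♟ ♟ ♟ ♟ ♟ ♟ ♟ ♟│7
6│· · · · · · · ♞│6
5│· · · · · · · ·│5
4│♙ · · · · · · ·│4
3│· · · · · · · ·│3
2│· ♙ ♙ ♙ ♙ ♙ ♙ ♙│2
1│♖ ♘ ♗ ♕ ♔ ♗ ♘ ♖│1
  ─────────────────
  a b c d e f g h

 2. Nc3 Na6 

  a b c d e f g h
  ─────────────────
8│♜ · ♝ ♛ ♚ ♝ · ♜│8
7│♟ ♟ ♟ ♟ ♟ ♟ ♟ ♟│7
6│♞ · · · · · · ♞│6
5│· · · · · · · ·│5
4│♙ · · · · · · ·│4
3│· · ♘ · · · · ·│3
2│· ♙ ♙ ♙ ♙ ♙ ♙ ♙│2
1│♖ · ♗ ♕ ♔ ♗ ♘ ♖│1
  ─────────────────
  a b c d e f g h

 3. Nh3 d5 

  a b c d e f g h
  ─────────────────
8│♜ · ♝ ♛ ♚ ♝ · ♜│8
7│♟ ♟ ♟ · ♟ ♟ ♟ ♟│7
6│♞ · · · · · · ♞│6
5│· · · ♟ · · · ·│5
4│♙ · · · · · · ·│4
3│· · ♘ · · · · ♘│3
2│· ♙ ♙ ♙ ♙ ♙ ♙ ♙│2
1│♖ · ♗ ♕ ♔ ♗ · ♖│1
  ─────────────────
  a b c d e f g h

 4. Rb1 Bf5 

  a b c d e f g h
  ─────────────────
8│♜ · · ♛ ♚ ♝ · ♜│8
7│♟ ♟ ♟ · ♟ ♟ ♟ ♟│7
6│♞ · · · · · · ♞│6
5│· · · ♟ · ♝ · ·│5
4│♙ · · · · · · ·│4
3│· · ♘ · · · · ♘│3
2│· ♙ ♙ ♙ ♙ ♙ ♙ ♙│2
1│· ♖ ♗ ♕ ♔ ♗ · ♖│1
  ─────────────────
  a b c d e f g h

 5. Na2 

  a b c d e f g h
  ─────────────────
8│♜ · · ♛ ♚ ♝ · ♜│8
7│♟ ♟ ♟ · ♟ ♟ ♟ ♟│7
6│♞ · · · · · · ♞│6
5│· · · ♟ · ♝ · ·│5
4│♙ · · · · · · ·│4
3│· · · · · · · ♘│3
2│♘ ♙ ♙ ♙ ♙ ♙ ♙ ♙│2
1│· ♖ ♗ ♕ ♔ ♗ · ♖│1
  ─────────────────
  a b c d e f g h


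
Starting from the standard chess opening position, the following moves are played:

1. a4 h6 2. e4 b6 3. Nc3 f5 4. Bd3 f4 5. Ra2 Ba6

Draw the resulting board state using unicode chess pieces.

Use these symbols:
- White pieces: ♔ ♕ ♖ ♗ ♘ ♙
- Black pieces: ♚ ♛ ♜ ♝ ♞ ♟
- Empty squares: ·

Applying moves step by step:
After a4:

♜ ♞ ♝ ♛ ♚ ♝ ♞ ♜
♟ ♟ ♟ ♟ ♟ ♟ ♟ ♟
· · · · · · · ·
· · · · · · · ·
♙ · · · · · · ·
· · · · · · · ·
· ♙ ♙ ♙ ♙ ♙ ♙ ♙
♖ ♘ ♗ ♕ ♔ ♗ ♘ ♖


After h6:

♜ ♞ ♝ ♛ ♚ ♝ ♞ ♜
♟ ♟ ♟ ♟ ♟ ♟ ♟ ·
· · · · · · · ♟
· · · · · · · ·
♙ · · · · · · ·
· · · · · · · ·
· ♙ ♙ ♙ ♙ ♙ ♙ ♙
♖ ♘ ♗ ♕ ♔ ♗ ♘ ♖


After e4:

♜ ♞ ♝ ♛ ♚ ♝ ♞ ♜
♟ ♟ ♟ ♟ ♟ ♟ ♟ ·
· · · · · · · ♟
· · · · · · · ·
♙ · · · ♙ · · ·
· · · · · · · ·
· ♙ ♙ ♙ · ♙ ♙ ♙
♖ ♘ ♗ ♕ ♔ ♗ ♘ ♖


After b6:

♜ ♞ ♝ ♛ ♚ ♝ ♞ ♜
♟ · ♟ ♟ ♟ ♟ ♟ ·
· ♟ · · · · · ♟
· · · · · · · ·
♙ · · · ♙ · · ·
· · · · · · · ·
· ♙ ♙ ♙ · ♙ ♙ ♙
♖ ♘ ♗ ♕ ♔ ♗ ♘ ♖


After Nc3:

♜ ♞ ♝ ♛ ♚ ♝ ♞ ♜
♟ · ♟ ♟ ♟ ♟ ♟ ·
· ♟ · · · · · ♟
· · · · · · · ·
♙ · · · ♙ · · ·
· · ♘ · · · · ·
· ♙ ♙ ♙ · ♙ ♙ ♙
♖ · ♗ ♕ ♔ ♗ ♘ ♖


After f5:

♜ ♞ ♝ ♛ ♚ ♝ ♞ ♜
♟ · ♟ ♟ ♟ · ♟ ·
· ♟ · · · · · ♟
· · · · · ♟ · ·
♙ · · · ♙ · · ·
· · ♘ · · · · ·
· ♙ ♙ ♙ · ♙ ♙ ♙
♖ · ♗ ♕ ♔ ♗ ♘ ♖


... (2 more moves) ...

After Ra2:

♜ ♞ ♝ ♛ ♚ ♝ ♞ ♜
♟ · ♟ ♟ ♟ · ♟ ·
· ♟ · · · · · ♟
· · · · · · · ·
♙ · · · ♙ ♟ · ·
· · ♘ ♗ · · · ·
♖ ♙ ♙ ♙ · ♙ ♙ ♙
· · ♗ ♕ ♔ · ♘ ♖


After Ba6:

♜ ♞ · ♛ ♚ ♝ ♞ ♜
♟ · ♟ ♟ ♟ · ♟ ·
♝ ♟ · · · · · ♟
· · · · · · · ·
♙ · · · ♙ ♟ · ·
· · ♘ ♗ · · · ·
♖ ♙ ♙ ♙ · ♙ ♙ ♙
· · ♗ ♕ ♔ · ♘ ♖



  a b c d e f g h
  ─────────────────
8│♜ ♞ · ♛ ♚ ♝ ♞ ♜│8
7│♟ · ♟ ♟ ♟ · ♟ ·│7
6│♝ ♟ · · · · · ♟│6
5│· · · · · · · ·│5
4│♙ · · · ♙ ♟ · ·│4
3│· · ♘ ♗ · · · ·│3
2│♖ ♙ ♙ ♙ · ♙ ♙ ♙│2
1│· · ♗ ♕ ♔ · ♘ ♖│1
  ─────────────────
  a b c d e f g h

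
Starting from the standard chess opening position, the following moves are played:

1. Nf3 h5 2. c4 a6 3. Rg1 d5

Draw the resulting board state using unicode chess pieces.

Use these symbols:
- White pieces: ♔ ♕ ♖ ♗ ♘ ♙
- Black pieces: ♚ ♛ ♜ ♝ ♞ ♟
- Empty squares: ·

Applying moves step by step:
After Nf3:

♜ ♞ ♝ ♛ ♚ ♝ ♞ ♜
♟ ♟ ♟ ♟ ♟ ♟ ♟ ♟
· · · · · · · ·
· · · · · · · ·
· · · · · · · ·
· · · · · ♘ · ·
♙ ♙ ♙ ♙ ♙ ♙ ♙ ♙
♖ ♘ ♗ ♕ ♔ ♗ · ♖


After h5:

♜ ♞ ♝ ♛ ♚ ♝ ♞ ♜
♟ ♟ ♟ ♟ ♟ ♟ ♟ ·
· · · · · · · ·
· · · · · · · ♟
· · · · · · · ·
· · · · · ♘ · ·
♙ ♙ ♙ ♙ ♙ ♙ ♙ ♙
♖ ♘ ♗ ♕ ♔ ♗ · ♖


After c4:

♜ ♞ ♝ ♛ ♚ ♝ ♞ ♜
♟ ♟ ♟ ♟ ♟ ♟ ♟ ·
· · · · · · · ·
· · · · · · · ♟
· · ♙ · · · · ·
· · · · · ♘ · ·
♙ ♙ · ♙ ♙ ♙ ♙ ♙
♖ ♘ ♗ ♕ ♔ ♗ · ♖


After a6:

♜ ♞ ♝ ♛ ♚ ♝ ♞ ♜
· ♟ ♟ ♟ ♟ ♟ ♟ ·
♟ · · · · · · ·
· · · · · · · ♟
· · ♙ · · · · ·
· · · · · ♘ · ·
♙ ♙ · ♙ ♙ ♙ ♙ ♙
♖ ♘ ♗ ♕ ♔ ♗ · ♖


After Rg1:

♜ ♞ ♝ ♛ ♚ ♝ ♞ ♜
· ♟ ♟ ♟ ♟ ♟ ♟ ·
♟ · · · · · · ·
· · · · · · · ♟
· · ♙ · · · · ·
· · · · · ♘ · ·
♙ ♙ · ♙ ♙ ♙ ♙ ♙
♖ ♘ ♗ ♕ ♔ ♗ ♖ ·


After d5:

♜ ♞ ♝ ♛ ♚ ♝ ♞ ♜
· ♟ ♟ · ♟ ♟ ♟ ·
♟ · · · · · · ·
· · · ♟ · · · ♟
· · ♙ · · · · ·
· · · · · ♘ · ·
♙ ♙ · ♙ ♙ ♙ ♙ ♙
♖ ♘ ♗ ♕ ♔ ♗ ♖ ·



  a b c d e f g h
  ─────────────────
8│♜ ♞ ♝ ♛ ♚ ♝ ♞ ♜│8
7│· ♟ ♟ · ♟ ♟ ♟ ·│7
6│♟ · · · · · · ·│6
5│· · · ♟ · · · ♟│5
4│· · ♙ · · · · ·│4
3│· · · · · ♘ · ·│3
2│♙ ♙ · ♙ ♙ ♙ ♙ ♙│2
1│♖ ♘ ♗ ♕ ♔ ♗ ♖ ·│1
  ─────────────────
  a b c d e f g h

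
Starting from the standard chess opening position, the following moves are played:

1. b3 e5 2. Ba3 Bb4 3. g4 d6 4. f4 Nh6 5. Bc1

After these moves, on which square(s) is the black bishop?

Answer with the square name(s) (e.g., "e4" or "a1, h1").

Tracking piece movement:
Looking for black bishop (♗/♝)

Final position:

  a b c d e f g h
  ─────────────────
8│♜ ♞ ♝ ♛ ♚ · · ♜│8
7│♟ ♟ ♟ · · ♟ ♟ ♟│7
6│· · · ♟ · · · ♞│6
5│· · · · ♟ · · ·│5
4│· ♝ · · · ♙ ♙ ·│4
3│· ♙ · · · · · ·│3
2│♙ · ♙ ♙ ♙ · · ♙│2
1│♖ ♘ ♗ ♕ ♔ ♗ ♘ ♖│1
  ─────────────────
  a b c d e f g h


b4, c8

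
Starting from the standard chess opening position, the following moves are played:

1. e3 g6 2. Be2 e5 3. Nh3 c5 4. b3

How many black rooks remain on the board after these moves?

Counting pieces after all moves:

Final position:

  a b c d e f g h
  ─────────────────
8│♜ ♞ ♝ ♛ ♚ ♝ ♞ ♜│8
7│♟ ♟ · ♟ · ♟ · ♟│7
6│· · · · · · ♟ ·│6
5│· · ♟ · ♟ · · ·│5
4│· · · · · · · ·│4
3│· ♙ · · ♙ · · ♘│3
2│♙ · ♙ ♙ ♗ ♙ ♙ ♙│2
1│♖ ♘ ♗ ♕ ♔ · · ♖│1
  ─────────────────
  a b c d e f g h


2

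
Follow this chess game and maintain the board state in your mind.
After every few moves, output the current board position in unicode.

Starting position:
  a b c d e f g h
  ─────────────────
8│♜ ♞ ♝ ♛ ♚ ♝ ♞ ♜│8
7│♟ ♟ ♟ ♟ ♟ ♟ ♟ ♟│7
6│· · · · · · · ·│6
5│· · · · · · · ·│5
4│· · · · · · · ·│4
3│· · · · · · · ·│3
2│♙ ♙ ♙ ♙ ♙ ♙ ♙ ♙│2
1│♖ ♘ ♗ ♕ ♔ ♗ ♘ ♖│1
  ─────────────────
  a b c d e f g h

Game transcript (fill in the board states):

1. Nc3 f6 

  a b c d e f g h
  ─────────────────
8│♜ ♞ ♝ ♛ ♚ ♝ ♞ ♜│8
7│♟ ♟ ♟ ♟ ♟ · ♟ ♟│7
6│· · · · · ♟ · ·│6
5│· · · · · · · ·│5
4│· · · · · · · ·│4
3│· · ♘ · · · · ·│3
2│♙ ♙ ♙ ♙ ♙ ♙ ♙ ♙│2
1│♖ · ♗ ♕ ♔ ♗ ♘ ♖│1
  ─────────────────
  a b c d e f g h

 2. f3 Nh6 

  a b c d e f g h
  ─────────────────
8│♜ ♞ ♝ ♛ ♚ ♝ · ♜│8
7│♟ ♟ ♟ ♟ ♟ · ♟ ♟│7
6│· · · · · ♟ · ♞│6
5│· · · · · · · ·│5
4│· · · · · · · ·│4
3│· · ♘ · · ♙ · ·│3
2│♙ ♙ ♙ ♙ ♙ · ♙ ♙│2
1│♖ · ♗ ♕ ♔ ♗ ♘ ♖│1
  ─────────────────
  a b c d e f g h

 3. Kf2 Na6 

  a b c d e f g h
  ─────────────────
8│♜ · ♝ ♛ ♚ ♝ · ♜│8
7│♟ ♟ ♟ ♟ ♟ · ♟ ♟│7
6│♞ · · · · ♟ · ♞│6
5│· · · · · · · ·│5
4│· · · · · · · ·│4
3│· · ♘ · · ♙ · ·│3
2│♙ ♙ ♙ ♙ ♙ ♔ ♙ ♙│2
1│♖ · ♗ ♕ · ♗ ♘ ♖│1
  ─────────────────
  a b c d e f g h

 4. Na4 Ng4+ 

  a b c d e f g h
  ─────────────────
8│♜ · ♝ ♛ ♚ ♝ · ♜│8
7│♟ ♟ ♟ ♟ ♟ · ♟ ♟│7
6│♞ · · · · ♟ · ·│6
5│· · · · · · · ·│5
4│♘ · · · · · ♞ ·│4
3│· · · · · ♙ · ·│3
2│♙ ♙ ♙ ♙ ♙ ♔ ♙ ♙│2
1│♖ · ♗ ♕ · ♗ ♘ ♖│1
  ─────────────────
  a b c d e f g h

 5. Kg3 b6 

  a b c d e f g h
  ─────────────────
8│♜ · ♝ ♛ ♚ ♝ · ♜│8
7│♟ · ♟ ♟ ♟ · ♟ ♟│7
6│♞ ♟ · · · ♟ · ·│6
5│· · · · · · · ·│5
4│♘ · · · · · ♞ ·│4
3│· · · · · ♙ ♔ ·│3
2│♙ ♙ ♙ ♙ ♙ · ♙ ♙│2
1│♖ · ♗ ♕ · ♗ ♘ ♖│1
  ─────────────────
  a b c d e f g h



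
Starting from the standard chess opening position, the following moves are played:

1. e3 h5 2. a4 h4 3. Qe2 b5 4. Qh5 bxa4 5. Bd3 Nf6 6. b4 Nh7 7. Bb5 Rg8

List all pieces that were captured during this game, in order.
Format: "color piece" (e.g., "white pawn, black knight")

Tracking captures:
  bxa4: captured white pawn

white pawn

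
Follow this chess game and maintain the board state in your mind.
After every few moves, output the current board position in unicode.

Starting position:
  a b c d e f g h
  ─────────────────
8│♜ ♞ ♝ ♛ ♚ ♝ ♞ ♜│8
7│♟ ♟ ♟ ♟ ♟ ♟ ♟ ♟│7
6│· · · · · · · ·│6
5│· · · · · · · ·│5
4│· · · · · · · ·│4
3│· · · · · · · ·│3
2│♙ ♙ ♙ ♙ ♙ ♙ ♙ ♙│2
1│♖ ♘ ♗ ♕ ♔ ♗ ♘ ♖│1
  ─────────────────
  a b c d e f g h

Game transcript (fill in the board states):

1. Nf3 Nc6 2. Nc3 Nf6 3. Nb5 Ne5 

  a b c d e f g h
  ─────────────────
8│♜ · ♝ ♛ ♚ ♝ · ♜│8
7│♟ ♟ ♟ ♟ ♟ ♟ ♟ ♟│7
6│· · · · · ♞ · ·│6
5│· ♘ · · ♞ · · ·│5
4│· · · · · · · ·│4
3│· · · · · ♘ · ·│3
2│♙ ♙ ♙ ♙ ♙ ♙ ♙ ♙│2
1│♖ · ♗ ♕ ♔ ♗ · ♖│1
  ─────────────────
  a b c d e f g h

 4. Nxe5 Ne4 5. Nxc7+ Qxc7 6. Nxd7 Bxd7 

  a b c d e f g h
  ─────────────────
8│♜ · · · ♚ ♝ · ♜│8
7│♟ ♟ ♛ ♝ ♟ ♟ ♟ ♟│7
6│· · · · · · · ·│6
5│· · · · · · · ·│5
4│· · · · ♞ · · ·│4
3│· · · · · · · ·│3
2│♙ ♙ ♙ ♙ ♙ ♙ ♙ ♙│2
1│♖ · ♗ ♕ ♔ ♗ · ♖│1
  ─────────────────
  a b c d e f g h

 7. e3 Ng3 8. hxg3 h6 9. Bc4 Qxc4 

  a b c d e f g h
  ─────────────────
8│♜ · · · ♚ ♝ · ♜│8
7│♟ ♟ · ♝ ♟ ♟ ♟ ·│7
6│· · · · · · · ♟│6
5│· · · · · · · ·│5
4│· · ♛ · · · · ·│4
3│· · · · ♙ · ♙ ·│3
2│♙ ♙ ♙ ♙ · ♙ ♙ ·│2
1│♖ · ♗ ♕ ♔ · · ♖│1
  ─────────────────
  a b c d e f g h

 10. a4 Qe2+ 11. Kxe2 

  a b c d e f g h
  ─────────────────
8│♜ · · · ♚ ♝ · ♜│8
7│♟ ♟ · ♝ ♟ ♟ ♟ ·│7
6│· · · · · · · ♟│6
5│· · · · · · · ·│5
4│♙ · · · · · · ·│4
3│· · · · ♙ · ♙ ·│3
2│· ♙ ♙ ♙ ♔ ♙ ♙ ·│2
1│♖ · ♗ ♕ · · · ♖│1
  ─────────────────
  a b c d e f g h


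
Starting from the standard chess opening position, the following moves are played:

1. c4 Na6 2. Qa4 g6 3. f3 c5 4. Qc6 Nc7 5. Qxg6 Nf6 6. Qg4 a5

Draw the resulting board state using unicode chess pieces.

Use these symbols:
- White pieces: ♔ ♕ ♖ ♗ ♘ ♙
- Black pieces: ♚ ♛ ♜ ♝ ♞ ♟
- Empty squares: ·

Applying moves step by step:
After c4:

♜ ♞ ♝ ♛ ♚ ♝ ♞ ♜
♟ ♟ ♟ ♟ ♟ ♟ ♟ ♟
· · · · · · · ·
· · · · · · · ·
· · ♙ · · · · ·
· · · · · · · ·
♙ ♙ · ♙ ♙ ♙ ♙ ♙
♖ ♘ ♗ ♕ ♔ ♗ ♘ ♖


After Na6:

♜ · ♝ ♛ ♚ ♝ ♞ ♜
♟ ♟ ♟ ♟ ♟ ♟ ♟ ♟
♞ · · · · · · ·
· · · · · · · ·
· · ♙ · · · · ·
· · · · · · · ·
♙ ♙ · ♙ ♙ ♙ ♙ ♙
♖ ♘ ♗ ♕ ♔ ♗ ♘ ♖


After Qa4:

♜ · ♝ ♛ ♚ ♝ ♞ ♜
♟ ♟ ♟ ♟ ♟ ♟ ♟ ♟
♞ · · · · · · ·
· · · · · · · ·
♕ · ♙ · · · · ·
· · · · · · · ·
♙ ♙ · ♙ ♙ ♙ ♙ ♙
♖ ♘ ♗ · ♔ ♗ ♘ ♖


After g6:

♜ · ♝ ♛ ♚ ♝ ♞ ♜
♟ ♟ ♟ ♟ ♟ ♟ · ♟
♞ · · · · · ♟ ·
· · · · · · · ·
♕ · ♙ · · · · ·
· · · · · · · ·
♙ ♙ · ♙ ♙ ♙ ♙ ♙
♖ ♘ ♗ · ♔ ♗ ♘ ♖


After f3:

♜ · ♝ ♛ ♚ ♝ ♞ ♜
♟ ♟ ♟ ♟ ♟ ♟ · ♟
♞ · · · · · ♟ ·
· · · · · · · ·
♕ · ♙ · · · · ·
· · · · · ♙ · ·
♙ ♙ · ♙ ♙ · ♙ ♙
♖ ♘ ♗ · ♔ ♗ ♘ ♖


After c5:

♜ · ♝ ♛ ♚ ♝ ♞ ♜
♟ ♟ · ♟ ♟ ♟ · ♟
♞ · · · · · ♟ ·
· · ♟ · · · · ·
♕ · ♙ · · · · ·
· · · · · ♙ · ·
♙ ♙ · ♙ ♙ · ♙ ♙
♖ ♘ ♗ · ♔ ♗ ♘ ♖


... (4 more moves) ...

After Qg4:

♜ · ♝ ♛ ♚ ♝ · ♜
♟ ♟ ♞ ♟ ♟ ♟ · ♟
· · · · · ♞ · ·
· · ♟ · · · · ·
· · ♙ · · · ♕ ·
· · · · · ♙ · ·
♙ ♙ · ♙ ♙ · ♙ ♙
♖ ♘ ♗ · ♔ ♗ ♘ ♖


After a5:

♜ · ♝ ♛ ♚ ♝ · ♜
· ♟ ♞ ♟ ♟ ♟ · ♟
· · · · · ♞ · ·
♟ · ♟ · · · · ·
· · ♙ · · · ♕ ·
· · · · · ♙ · ·
♙ ♙ · ♙ ♙ · ♙ ♙
♖ ♘ ♗ · ♔ ♗ ♘ ♖



  a b c d e f g h
  ─────────────────
8│♜ · ♝ ♛ ♚ ♝ · ♜│8
7│· ♟ ♞ ♟ ♟ ♟ · ♟│7
6│· · · · · ♞ · ·│6
5│♟ · ♟ · · · · ·│5
4│· · ♙ · · · ♕ ·│4
3│· · · · · ♙ · ·│3
2│♙ ♙ · ♙ ♙ · ♙ ♙│2
1│♖ ♘ ♗ · ♔ ♗ ♘ ♖│1
  ─────────────────
  a b c d e f g h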